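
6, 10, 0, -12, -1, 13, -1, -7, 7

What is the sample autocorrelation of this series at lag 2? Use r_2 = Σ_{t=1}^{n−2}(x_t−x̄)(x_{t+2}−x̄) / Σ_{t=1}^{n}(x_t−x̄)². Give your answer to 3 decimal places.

Mean x̄ = (6 + 10 + 0 − 12 − 1 + 13 − 1 − 7 + 7)/9 = 1.6667
Σ(x_t−x̄)(x_{t+2}−x̄) = (-7.2222) + (-113.8889) + (4.4444) + (-154.8889) + (7.1111) + (-98.2222) + (-14.2222) = -376.8889
Denominator Σ(x_t−x̄)² = 524.0000
r_2 = -376.8889 / 524.0000 = -0.719

-0.719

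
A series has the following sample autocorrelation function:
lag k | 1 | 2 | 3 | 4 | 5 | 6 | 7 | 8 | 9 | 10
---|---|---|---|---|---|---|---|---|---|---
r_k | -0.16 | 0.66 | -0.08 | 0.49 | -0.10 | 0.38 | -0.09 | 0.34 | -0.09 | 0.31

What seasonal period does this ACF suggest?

2

The largest autocorrelation is r_2 = 0.66, with weaker echoes at lags 4 (0.49), 6 (0.38), 8 (0.34) and 10 (0.31); the remaining lags stay at or below -0.08.
The dominant spike at lag 2 indicates a seasonal period of 2.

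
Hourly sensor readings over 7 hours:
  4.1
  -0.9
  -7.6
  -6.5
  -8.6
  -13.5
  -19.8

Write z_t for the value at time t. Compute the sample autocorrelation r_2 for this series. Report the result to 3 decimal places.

0.036

Mean z̄ = (4.1 − 0.9 − 7.6 − 6.5 − 8.6 − 13.5 − 19.8)/7 = -7.5429
Deviations from mean: 11.6429, 6.6429, -0.0571, 1.0429, -1.0571, -5.9571, -12.2571
Σ(z_t−z̄)(z_{t+2}−z̄) = (-0.6653) + (6.9276) + (0.0604) + (-6.2124) + (12.9576) = 13.0678
Denominator Σ(z_t−z̄)² = 367.6171
r_2 = 13.0678 / 367.6171 = 0.036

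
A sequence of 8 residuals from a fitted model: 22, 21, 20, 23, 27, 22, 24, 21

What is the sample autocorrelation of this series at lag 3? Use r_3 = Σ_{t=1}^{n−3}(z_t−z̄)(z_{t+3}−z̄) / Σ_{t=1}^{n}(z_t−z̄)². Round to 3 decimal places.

-0.346

Mean z̄ = (22 + 21 + 20 + 23 + 27 + 22 + 24 + 21)/8 = 22.5000
Σ(z_t−z̄)(z_{t+3}−z̄) = (-0.2500) + (-6.7500) + (1.2500) + (0.7500) + (-6.7500) = -11.7500
Denominator Σ(z_t−z̄)² = 34.0000
r_3 = -11.7500 / 34.0000 = -0.346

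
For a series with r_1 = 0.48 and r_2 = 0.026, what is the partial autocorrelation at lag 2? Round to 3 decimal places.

-0.266

φ_{22} = (r_2 − r_1²) / (1 − r_1²)
r_1² = (0.48)² = 0.2304
Numerator = 0.026 − 0.2304 = -0.2044; denominator = 1 − 0.2304 = 0.7696
φ_{22} = -0.2044 / 0.7696 = -0.266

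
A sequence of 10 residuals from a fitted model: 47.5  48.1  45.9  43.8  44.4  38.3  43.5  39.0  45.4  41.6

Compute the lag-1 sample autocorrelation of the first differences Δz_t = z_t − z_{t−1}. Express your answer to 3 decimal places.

First differences Δz: 0.6, -2.2, -2.1, 0.6, -6.1, 5.2, -4.5, 6.4, -3.8
Mean of differences = -0.6556
Numerator Σ(Δz_t−Δz̄)(Δz_{t+1}−Δz̄) = -112.0598
Denominator Σ(Δz_t−Δz̄)² = 146.0022
r_1(Δz) = -112.0598 / 146.0022 = -0.768

-0.768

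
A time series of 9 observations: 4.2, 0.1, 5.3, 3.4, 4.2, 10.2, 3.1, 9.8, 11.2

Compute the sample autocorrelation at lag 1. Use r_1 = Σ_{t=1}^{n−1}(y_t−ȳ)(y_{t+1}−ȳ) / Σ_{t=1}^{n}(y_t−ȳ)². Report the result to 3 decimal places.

0.074

Mean ȳ = (4.2 + 0.1 + 5.3 + 3.4 + 4.2 + 10.2 + 3.1 + 9.8 + 11.2)/9 = 5.7222
Numerator Σ_{t=1}^{8}(y_t−ȳ)(y_{t+1}−ȳ) = 8.5340
Denominator Σ(y_t−ȳ)² = 115.3756
r_1 = 8.5340 / 115.3756 = 0.074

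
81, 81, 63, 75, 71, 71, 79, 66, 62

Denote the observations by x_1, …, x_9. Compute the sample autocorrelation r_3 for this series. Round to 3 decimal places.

Mean x̄ = (81 + 81 + 63 + 75 + 71 + 71 + 79 + 66 + 62)/9 = 72.1111
Σ(x_t−x̄)(x_{t+3}−x̄) = (25.6790) + (-9.8765) + (10.1235) + (19.9012) + (6.7901) + (11.2346) = 63.8519
Denominator Σ(x_t−x̄)² = 438.8889
r_3 = 63.8519 / 438.8889 = 0.145

0.145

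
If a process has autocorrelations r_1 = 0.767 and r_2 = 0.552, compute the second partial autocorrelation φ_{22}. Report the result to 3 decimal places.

-0.088

φ_{22} = (r_2 − r_1²) / (1 − r_1²)
r_1² = (0.767)² = 0.588289
Numerator = 0.552 − 0.5883 = -0.0363; denominator = 1 − 0.5883 = 0.4117
φ_{22} = -0.0363 / 0.4117 = -0.088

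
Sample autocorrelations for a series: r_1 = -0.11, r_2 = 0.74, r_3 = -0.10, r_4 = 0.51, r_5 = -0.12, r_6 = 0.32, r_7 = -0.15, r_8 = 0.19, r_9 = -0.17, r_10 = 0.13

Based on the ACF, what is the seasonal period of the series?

The largest autocorrelation is r_2 = 0.74, with weaker echoes at lags 4 (0.51), 6 (0.32) and 8 (0.19); the remaining lags stay at or below 0.13.
The dominant spike at lag 2 indicates a seasonal period of 2.

2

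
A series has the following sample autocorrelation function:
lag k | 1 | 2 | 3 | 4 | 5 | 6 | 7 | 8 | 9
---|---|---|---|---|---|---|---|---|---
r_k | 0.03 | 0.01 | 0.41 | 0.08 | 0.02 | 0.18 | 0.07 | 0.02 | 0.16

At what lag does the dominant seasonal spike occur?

3

The largest autocorrelation is r_3 = 0.41, with weaker echoes at lags 6 (0.18) and 9 (0.16); the remaining lags stay at or below 0.08.
The dominant spike at lag 3 indicates a seasonal period of 3.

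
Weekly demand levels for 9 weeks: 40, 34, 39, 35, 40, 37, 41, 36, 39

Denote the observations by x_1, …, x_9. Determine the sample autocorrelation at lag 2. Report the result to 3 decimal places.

0.618

Mean x̄ = (40 + 34 + 39 + 35 + 40 + 37 + 41 + 36 + 39)/9 = 37.8889
Σ(x_t−x̄)(x_{t+2}−x̄) = (2.3457) + (11.2346) + (2.3457) + (2.5679) + (6.5679) + (1.6790) + (3.4568) = 30.1975
Denominator Σ(x_t−x̄)² = 48.8889
r_2 = 30.1975 / 48.8889 = 0.618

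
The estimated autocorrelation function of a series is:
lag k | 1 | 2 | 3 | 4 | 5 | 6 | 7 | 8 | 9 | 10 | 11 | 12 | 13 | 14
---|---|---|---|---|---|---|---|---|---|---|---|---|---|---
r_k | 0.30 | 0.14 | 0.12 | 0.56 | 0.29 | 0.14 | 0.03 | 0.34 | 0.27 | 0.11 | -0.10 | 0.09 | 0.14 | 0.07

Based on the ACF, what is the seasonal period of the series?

The largest autocorrelation is r_4 = 0.56, with a weaker echo at lag 8 (0.34); the remaining lags stay at or below 0.30. The elevated value at lag 1 (0.30), dropping to 0.14 at lag 2, reflects decaying short-term dependence rather than seasonality.
The dominant spike at lag 4 indicates a seasonal period of 4.

4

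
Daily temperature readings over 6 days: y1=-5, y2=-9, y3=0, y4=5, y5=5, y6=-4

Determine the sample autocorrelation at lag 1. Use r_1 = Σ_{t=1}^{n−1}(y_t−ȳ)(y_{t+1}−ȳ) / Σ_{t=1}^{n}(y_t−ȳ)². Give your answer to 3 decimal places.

0.307

Mean ȳ = (-5 − 9 + 0 + 5 + 5 − 4)/6 = -1.3333
Deviations from mean: -3.6667, -7.6667, 1.3333, 6.3333, 6.3333, -2.6667
Σ(y_t−ȳ)(y_{t+1}−ȳ) = (28.1111) + (-10.2222) + (8.4444) + (40.1111) + (-16.8889) = 49.5556
Denominator Σ(y_t−ȳ)² = 161.3333
r_1 = 49.5556 / 161.3333 = 0.307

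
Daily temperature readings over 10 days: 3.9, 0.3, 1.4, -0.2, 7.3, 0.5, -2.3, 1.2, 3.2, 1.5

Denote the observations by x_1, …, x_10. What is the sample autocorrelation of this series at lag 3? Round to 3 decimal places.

-0.128

Mean x̄ = (3.9 + 0.3 + 1.4 − 0.2 + 7.3 + 0.5 − 2.3 + 1.2 + 3.2 + 1.5)/10 = 1.6800
Σ(x_t−x̄)(x_{t+3}−x̄) = (-4.1736) + (-7.7556) + (0.3304) + (7.4824) + (-2.6976) + (-1.7936) + (0.7164) = -7.8912
Denominator Σ(x_t−x̄)² = 61.8360
r_3 = -7.8912 / 61.8360 = -0.128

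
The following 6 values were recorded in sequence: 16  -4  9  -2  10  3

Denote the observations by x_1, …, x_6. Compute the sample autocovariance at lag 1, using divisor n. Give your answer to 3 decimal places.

-34.296

Mean x̄ = (16 − 4 + 9 − 2 + 10 + 3)/6 = 5.3333
Deviations: 10.6667, -9.3333, 3.6667, -7.3333, 4.6667, -2.3333
Σ_{t=1}^{5}(x_t−x̄)(x_{t+1}−x̄) = -205.7778
γ_1 = -205.7778 / 6 = -34.296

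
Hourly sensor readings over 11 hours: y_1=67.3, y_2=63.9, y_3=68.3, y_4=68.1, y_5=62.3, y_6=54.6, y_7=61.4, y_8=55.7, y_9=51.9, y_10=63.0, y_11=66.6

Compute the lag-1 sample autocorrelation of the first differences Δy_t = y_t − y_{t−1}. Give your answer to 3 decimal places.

First differences Δy: -3.4, 4.4, -0.2, -5.8, -7.7, 6.8, -5.7, -3.8, 11.1, 3.6
Mean of differences = -0.0700
Numerator Σ(Δy_t−Δȳ)(Δy_{t+1}−Δȳ) = -41.7679
Denominator Σ(Δy_t−Δȳ)² = 353.1810
r_1(Δy) = -41.7679 / 353.1810 = -0.118

-0.118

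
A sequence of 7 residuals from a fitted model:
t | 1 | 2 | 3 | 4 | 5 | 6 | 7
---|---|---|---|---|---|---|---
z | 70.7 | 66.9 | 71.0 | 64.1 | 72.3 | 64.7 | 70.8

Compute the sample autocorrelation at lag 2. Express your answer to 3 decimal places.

Mean z̄ = (70.7 + 66.9 + 71.0 + 64.1 + 72.3 + 64.7 + 70.8)/7 = 68.6429
Deviations from mean: 2.0571, -1.7429, 2.3571, -4.5429, 3.6571, -3.9429, 2.1571
Σ(z_t−z̄)(z_{t+2}−z̄) = (4.8490) + (7.9176) + (8.6204) + (17.9118) + (7.8890) = 47.1878
Denominator Σ(z_t−z̄)² = 67.0371
r_2 = 47.1878 / 67.0371 = 0.704

0.704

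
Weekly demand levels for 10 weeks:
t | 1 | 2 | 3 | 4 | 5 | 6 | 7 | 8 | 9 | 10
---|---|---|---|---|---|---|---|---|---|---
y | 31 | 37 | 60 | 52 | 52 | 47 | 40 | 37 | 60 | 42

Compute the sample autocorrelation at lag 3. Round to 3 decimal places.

Mean ȳ = (31 + 37 + 60 + 52 + 52 + 47 + 40 + 37 + 60 + 42)/10 = 45.8000
Σ(y_t−ȳ)(y_{t+3}−ȳ) = (-91.7600) + (-54.5600) + (17.0400) + (-35.9600) + (-54.5600) + (17.0400) + (22.0400) = -180.7200
Denominator Σ(y_t−ȳ)² = 903.6000
r_3 = -180.7200 / 903.6000 = -0.200

-0.200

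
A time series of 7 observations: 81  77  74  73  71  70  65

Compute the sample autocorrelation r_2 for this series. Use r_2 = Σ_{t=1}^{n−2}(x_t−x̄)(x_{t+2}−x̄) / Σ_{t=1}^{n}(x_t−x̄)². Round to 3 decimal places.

Mean x̄ = (81 + 77 + 74 + 73 + 71 + 70 + 65)/7 = 73.0000
Deviations from mean: 8.0000, 4.0000, 1.0000, 0.0000, -2.0000, -3.0000, -8.0000
Numerator Σ_{t=1}^{5}(x_t−x̄)(x_{t+2}−x̄) = 22.0000
Denominator Σ(x_t−x̄)² = 158.0000
r_2 = 22.0000 / 158.0000 = 0.139

0.139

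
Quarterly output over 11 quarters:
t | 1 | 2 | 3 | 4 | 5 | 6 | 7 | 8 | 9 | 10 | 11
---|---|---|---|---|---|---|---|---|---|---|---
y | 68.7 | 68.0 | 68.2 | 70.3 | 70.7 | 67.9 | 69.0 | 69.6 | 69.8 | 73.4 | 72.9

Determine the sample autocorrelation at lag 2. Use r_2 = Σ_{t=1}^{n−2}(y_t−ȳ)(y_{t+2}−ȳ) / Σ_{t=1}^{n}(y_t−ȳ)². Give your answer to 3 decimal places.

Mean ȳ = (68.7 + 68.0 + 68.2 + 70.3 + 70.7 + 67.9 + 69.0 + 69.6 + 69.8 + 73.4 + 72.9)/11 = 69.8636
Numerator Σ_{t=1}^{9}(y_t−ȳ)(y_{t+2}−ȳ) = -2.4008
Denominator Σ(y_t−ȳ)² = 34.8855
r_2 = -2.4008 / 34.8855 = -0.069

-0.069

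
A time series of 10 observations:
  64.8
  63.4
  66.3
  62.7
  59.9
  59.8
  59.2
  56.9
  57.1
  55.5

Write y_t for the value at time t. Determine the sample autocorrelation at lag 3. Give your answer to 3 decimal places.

Mean ȳ = (64.8 + 63.4 + 66.3 + 62.7 + 59.9 + 59.8 + 59.2 + 56.9 + 57.1 + 55.5)/10 = 60.5600
Σ(y_t−ȳ)(y_{t+3}−ȳ) = (9.0736) + (-1.8744) + (-4.3624) + (-2.9104) + (2.4156) + (2.6296) + (6.8816) = 11.8532
Denominator Σ(y_t−ȳ)² = 117.4040
r_3 = 11.8532 / 117.4040 = 0.101

0.101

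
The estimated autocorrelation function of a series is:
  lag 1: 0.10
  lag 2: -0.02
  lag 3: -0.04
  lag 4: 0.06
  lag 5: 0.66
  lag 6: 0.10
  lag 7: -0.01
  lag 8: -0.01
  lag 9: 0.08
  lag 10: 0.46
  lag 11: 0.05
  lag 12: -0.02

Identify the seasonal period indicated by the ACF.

The largest autocorrelation is r_5 = 0.66, with a weaker echo at lag 10 (0.46); the remaining lags stay at or below 0.10.
The dominant spike at lag 5 indicates a seasonal period of 5.

5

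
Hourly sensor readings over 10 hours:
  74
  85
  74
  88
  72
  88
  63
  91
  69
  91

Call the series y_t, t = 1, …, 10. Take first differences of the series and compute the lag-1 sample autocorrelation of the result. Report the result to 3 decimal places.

-0.889

First differences Δy: 11, -11, 14, -16, 16, -25, 28, -22, 22
Mean of differences = 1.8889
Numerator Σ(Δy_t−Δȳ)(Δy_{t+1}−Δȳ) = -2928.3457
Denominator Σ(Δy_t−Δȳ)² = 3294.8889
r_1(Δy) = -2928.3457 / 3294.8889 = -0.889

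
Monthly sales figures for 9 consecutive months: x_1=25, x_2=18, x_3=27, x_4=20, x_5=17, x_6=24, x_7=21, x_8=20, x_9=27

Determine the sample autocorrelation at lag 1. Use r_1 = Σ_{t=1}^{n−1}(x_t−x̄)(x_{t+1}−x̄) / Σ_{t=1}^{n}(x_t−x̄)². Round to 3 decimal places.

-0.454

Mean x̄ = (25 + 18 + 27 + 20 + 17 + 24 + 21 + 20 + 27)/9 = 22.1111
Numerator Σ_{t=1}^{8}(x_t−x̄)(x_{t+1}−x̄) = -51.2346
Denominator Σ(x_t−x̄)² = 112.8889
r_1 = -51.2346 / 112.8889 = -0.454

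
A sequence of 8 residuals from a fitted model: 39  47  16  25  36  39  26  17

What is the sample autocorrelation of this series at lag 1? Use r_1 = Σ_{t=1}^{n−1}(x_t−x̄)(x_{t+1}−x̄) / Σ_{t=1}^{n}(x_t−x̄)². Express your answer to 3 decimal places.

Mean x̄ = (39 + 47 + 16 + 25 + 36 + 39 + 26 + 17)/8 = 30.6250
Σ(x_t−x̄)(x_{t+1}−x̄) = (137.1406) + (-239.4844) + (82.2656) + (-30.2344) + (45.0156) + (-38.7344) + (63.0156) = 18.9844
Denominator Σ(x_t−x̄)² = 889.8750
r_1 = 18.9844 / 889.8750 = 0.021

0.021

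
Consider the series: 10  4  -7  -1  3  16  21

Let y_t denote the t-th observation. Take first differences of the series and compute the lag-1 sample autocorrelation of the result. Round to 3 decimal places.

0.302

First differences Δy: -6, -11, 6, 4, 13, 5
Mean of differences = 1.8333
Numerator Σ(Δy_t−Δȳ)(Δy_{t+1}−Δȳ) = 115.6389
Denominator Σ(Δy_t−Δȳ)² = 382.8333
r_1(Δy) = 115.6389 / 382.8333 = 0.302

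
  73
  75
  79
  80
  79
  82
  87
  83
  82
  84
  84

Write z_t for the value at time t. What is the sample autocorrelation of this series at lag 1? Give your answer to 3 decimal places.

Mean z̄ = (73 + 75 + 79 + 80 + 79 + 82 + 87 + 83 + 82 + 84 + 84)/11 = 80.7273
Numerator Σ_{t=1}^{10}(z_t−z̄)(z_{t+1}−z̄) = 94.4711
Denominator Σ(z_t−z̄)² = 168.1818
r_1 = 94.4711 / 168.1818 = 0.562

0.562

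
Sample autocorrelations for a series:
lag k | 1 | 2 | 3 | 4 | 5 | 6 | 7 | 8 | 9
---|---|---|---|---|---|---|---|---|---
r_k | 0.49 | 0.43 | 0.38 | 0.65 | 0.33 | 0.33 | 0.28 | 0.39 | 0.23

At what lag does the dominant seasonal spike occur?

The largest autocorrelation is r_4 = 0.65; the remaining lags stay at or below 0.49. The elevated value at lag 1 (0.49), dropping to 0.43 at lag 2, reflects decaying short-term dependence rather than seasonality.
The dominant spike at lag 4 indicates a seasonal period of 4.

4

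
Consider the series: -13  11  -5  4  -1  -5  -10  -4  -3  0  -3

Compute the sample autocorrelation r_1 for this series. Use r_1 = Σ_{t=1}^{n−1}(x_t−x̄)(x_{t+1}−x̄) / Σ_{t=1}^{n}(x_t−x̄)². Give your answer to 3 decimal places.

-0.377

Mean x̄ = (-13 + 11 − 5 + 4 − 1 − 5 − 10 − 4 − 3 + 0 − 3)/11 = -2.6364
Numerator Σ_{t=1}^{10}(x_t−x̄)(x_{t+1}−x̄) = -156.2231
Denominator Σ(x_t−x̄)² = 414.5455
r_1 = -156.2231 / 414.5455 = -0.377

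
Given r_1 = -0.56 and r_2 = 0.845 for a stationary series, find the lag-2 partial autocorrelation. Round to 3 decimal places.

φ_{22} = (r_2 − r_1²) / (1 − r_1²)
r_1² = (-0.56)² = 0.3136
Numerator = 0.845 − 0.3136 = 0.5314; denominator = 1 − 0.3136 = 0.6864
φ_{22} = 0.5314 / 0.6864 = 0.774

0.774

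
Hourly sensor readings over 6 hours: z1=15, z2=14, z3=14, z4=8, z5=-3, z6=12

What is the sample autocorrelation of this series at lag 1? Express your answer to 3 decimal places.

Mean z̄ = (15 + 14 + 14 + 8 − 3 + 12)/6 = 10.0000
Deviations from mean: 5.0000, 4.0000, 4.0000, -2.0000, -13.0000, 2.0000
Σ(z_t−z̄)(z_{t+1}−z̄) = (20.0000) + (16.0000) + (-8.0000) + (26.0000) + (-26.0000) = 28.0000
Denominator Σ(z_t−z̄)² = 234.0000
r_1 = 28.0000 / 234.0000 = 0.120

0.120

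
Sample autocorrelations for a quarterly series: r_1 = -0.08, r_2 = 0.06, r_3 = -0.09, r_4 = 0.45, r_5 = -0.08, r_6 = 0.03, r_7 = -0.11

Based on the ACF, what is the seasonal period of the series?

4

The largest autocorrelation is r_4 = 0.45; the remaining lags stay at or below 0.06.
The dominant spike at lag 4 indicates a seasonal period of 4.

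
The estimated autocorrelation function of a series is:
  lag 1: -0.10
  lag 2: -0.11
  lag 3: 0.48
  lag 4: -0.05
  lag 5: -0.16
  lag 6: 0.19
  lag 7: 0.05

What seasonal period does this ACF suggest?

3

The largest autocorrelation is r_3 = 0.48, with a weaker echo at lag 6 (0.19); the remaining lags stay at or below 0.05.
The dominant spike at lag 3 indicates a seasonal period of 3.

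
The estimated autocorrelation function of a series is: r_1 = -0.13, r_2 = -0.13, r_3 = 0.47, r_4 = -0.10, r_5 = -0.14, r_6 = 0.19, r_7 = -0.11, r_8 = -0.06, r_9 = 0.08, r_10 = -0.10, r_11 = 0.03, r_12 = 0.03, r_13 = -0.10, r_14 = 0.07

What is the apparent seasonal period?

The largest autocorrelation is r_3 = 0.47, with a weaker echo at lag 6 (0.19); the remaining lags stay at or below 0.08.
The dominant spike at lag 3 indicates a seasonal period of 3.

3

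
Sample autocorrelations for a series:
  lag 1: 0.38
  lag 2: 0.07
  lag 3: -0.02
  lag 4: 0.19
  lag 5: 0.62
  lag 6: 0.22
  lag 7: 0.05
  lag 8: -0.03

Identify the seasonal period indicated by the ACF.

5

The largest autocorrelation is r_5 = 0.62; the remaining lags stay at or below 0.38. The elevated value at lag 1 (0.38), dropping to 0.07 at lag 2, reflects decaying short-term dependence rather than seasonality.
The dominant spike at lag 5 indicates a seasonal period of 5.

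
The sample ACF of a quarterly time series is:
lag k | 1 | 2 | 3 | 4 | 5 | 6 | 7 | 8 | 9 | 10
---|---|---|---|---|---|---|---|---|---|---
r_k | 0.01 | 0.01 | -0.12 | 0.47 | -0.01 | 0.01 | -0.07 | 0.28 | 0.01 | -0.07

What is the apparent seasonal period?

The largest autocorrelation is r_4 = 0.47, with a weaker echo at lag 8 (0.28); the remaining lags stay at or below 0.01.
The dominant spike at lag 4 indicates a seasonal period of 4.

4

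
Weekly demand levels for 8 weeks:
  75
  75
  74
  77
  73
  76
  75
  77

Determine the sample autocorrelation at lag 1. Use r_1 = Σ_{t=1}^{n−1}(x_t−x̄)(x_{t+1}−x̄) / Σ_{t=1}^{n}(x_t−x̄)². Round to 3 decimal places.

Mean x̄ = (75 + 75 + 74 + 77 + 73 + 76 + 75 + 77)/8 = 75.2500
Σ(x_t−x̄)(x_{t+1}−x̄) = (0.0625) + (0.3125) + (-2.1875) + (-3.9375) + (-1.6875) + (-0.1875) + (-0.4375) = -8.0625
Denominator Σ(x_t−x̄)² = 13.5000
r_1 = -8.0625 / 13.5000 = -0.597

-0.597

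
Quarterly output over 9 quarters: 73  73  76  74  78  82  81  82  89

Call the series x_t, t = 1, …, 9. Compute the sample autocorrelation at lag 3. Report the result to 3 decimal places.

0.187

Mean x̄ = (73 + 73 + 76 + 74 + 78 + 82 + 81 + 82 + 89)/9 = 78.6667
Numerator Σ_{t=1}^{6}(x_t−x̄)(x_{t+3}−x̄) = 42.6667
Denominator Σ(x_t−x̄)² = 228.0000
r_3 = 42.6667 / 228.0000 = 0.187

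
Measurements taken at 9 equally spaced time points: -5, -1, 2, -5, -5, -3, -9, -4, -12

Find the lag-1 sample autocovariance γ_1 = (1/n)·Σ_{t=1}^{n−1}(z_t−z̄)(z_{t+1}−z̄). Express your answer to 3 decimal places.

0.617

Mean z̄ = (-5 − 1 + 2 − 5 − 5 − 3 − 9 − 4 − 12)/9 = -4.6667
Σ_{t=1}^{8}(z_t−z̄)(z_{t+1}−z̄) = 5.5556
γ_1 = 5.5556 / 9 = 0.617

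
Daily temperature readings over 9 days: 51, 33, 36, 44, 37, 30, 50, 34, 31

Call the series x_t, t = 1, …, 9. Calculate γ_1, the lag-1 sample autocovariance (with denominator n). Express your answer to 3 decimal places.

Mean x̄ = (51 + 33 + 36 + 44 + 37 + 30 + 50 + 34 + 31)/9 = 38.4444
Σ_{t=1}^{8}(x_t−x̄)(x_{t+1}−x̄) = -180.3086
γ_1 = -180.3086 / 9 = -20.034

-20.034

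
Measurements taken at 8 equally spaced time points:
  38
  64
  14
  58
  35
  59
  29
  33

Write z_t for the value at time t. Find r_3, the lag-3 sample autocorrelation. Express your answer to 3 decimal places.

Mean z̄ = (38 + 64 + 14 + 58 + 35 + 59 + 29 + 33)/8 = 41.2500
Deviations from mean: -3.2500, 22.7500, -27.2500, 16.7500, -6.2500, 17.7500, -12.2500, -8.2500
Numerator Σ_{t=1}^{5}(z_t−z̄)(z_{t+3}−z̄) = -833.9375
Denominator Σ(z_t−z̄)² = 2123.5000
r_3 = -833.9375 / 2123.5000 = -0.393

-0.393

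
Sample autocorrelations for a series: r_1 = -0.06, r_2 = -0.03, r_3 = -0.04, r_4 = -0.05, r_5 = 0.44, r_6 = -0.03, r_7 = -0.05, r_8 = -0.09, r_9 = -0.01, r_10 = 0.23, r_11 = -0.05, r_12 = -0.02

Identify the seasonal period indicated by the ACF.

The largest autocorrelation is r_5 = 0.44, with a weaker echo at lag 10 (0.23); the remaining lags stay at or below -0.01.
The dominant spike at lag 5 indicates a seasonal period of 5.

5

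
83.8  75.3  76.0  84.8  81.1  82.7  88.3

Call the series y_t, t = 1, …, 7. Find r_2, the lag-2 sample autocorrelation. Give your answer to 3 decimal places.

-0.221

Mean ȳ = (83.8 + 75.3 + 76.0 + 84.8 + 81.1 + 82.7 + 88.3)/7 = 81.7143
Numerator Σ_{t=1}^{5}(y_t−ȳ)(y_{t+2}−ȳ) = -29.2047
Denominator Σ(y_t−ȳ)² = 132.3886
r_2 = -29.2047 / 132.3886 = -0.221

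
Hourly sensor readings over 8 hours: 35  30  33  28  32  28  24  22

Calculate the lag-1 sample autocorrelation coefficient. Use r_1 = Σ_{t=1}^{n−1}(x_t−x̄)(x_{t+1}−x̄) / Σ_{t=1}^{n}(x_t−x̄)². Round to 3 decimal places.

Mean x̄ = (35 + 30 + 33 + 28 + 32 + 28 + 24 + 22)/8 = 29.0000
Σ(x_t−x̄)(x_{t+1}−x̄) = (6.0000) + (4.0000) + (-4.0000) + (-3.0000) + (-3.0000) + (5.0000) + (35.0000) = 40.0000
Denominator Σ(x_t−x̄)² = 138.0000
r_1 = 40.0000 / 138.0000 = 0.290

0.290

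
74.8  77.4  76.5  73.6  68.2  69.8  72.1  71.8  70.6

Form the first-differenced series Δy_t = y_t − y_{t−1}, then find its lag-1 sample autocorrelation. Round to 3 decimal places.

First differences Δy: 2.6, -0.9, -2.9, -5.4, 1.6, 2.3, -0.3, -1.2
Mean of differences = -0.5250
Numerator Σ(Δy_t−Δȳ)(Δy_{t+1}−Δȳ) = 7.4244
Denominator Σ(Δy_t−Δȳ)² = 52.3150
r_1(Δy) = 7.4244 / 52.3150 = 0.142

0.142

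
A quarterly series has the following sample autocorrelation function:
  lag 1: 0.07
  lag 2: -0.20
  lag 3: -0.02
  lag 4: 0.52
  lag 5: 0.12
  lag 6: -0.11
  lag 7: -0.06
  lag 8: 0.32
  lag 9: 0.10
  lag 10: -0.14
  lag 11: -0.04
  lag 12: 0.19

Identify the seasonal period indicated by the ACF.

4

The largest autocorrelation is r_4 = 0.52, with weaker echoes at lags 8 (0.32) and 12 (0.19); the remaining lags stay at or below 0.12.
The dominant spike at lag 4 indicates a seasonal period of 4.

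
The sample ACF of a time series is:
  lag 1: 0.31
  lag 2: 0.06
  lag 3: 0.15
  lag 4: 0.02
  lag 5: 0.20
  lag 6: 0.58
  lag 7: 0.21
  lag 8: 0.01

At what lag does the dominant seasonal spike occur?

6

The largest autocorrelation is r_6 = 0.58; the remaining lags stay at or below 0.31. The elevated value at lag 1 (0.31), dropping to 0.06 at lag 2, reflects decaying short-term dependence rather than seasonality.
The dominant spike at lag 6 indicates a seasonal period of 6.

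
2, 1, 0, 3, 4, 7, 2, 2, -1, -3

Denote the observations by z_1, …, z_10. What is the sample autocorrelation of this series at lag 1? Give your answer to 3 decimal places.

0.404

Mean z̄ = (2 + 1 + 0 + 3 + 4 + 7 + 2 + 2 − 1 − 3)/10 = 1.7000
Numerator Σ_{t=1}^{9}(z_t−z̄)(z_{t+1}−z̄) = 27.5100
Denominator Σ(z_t−z̄)² = 68.1000
r_1 = 27.5100 / 68.1000 = 0.404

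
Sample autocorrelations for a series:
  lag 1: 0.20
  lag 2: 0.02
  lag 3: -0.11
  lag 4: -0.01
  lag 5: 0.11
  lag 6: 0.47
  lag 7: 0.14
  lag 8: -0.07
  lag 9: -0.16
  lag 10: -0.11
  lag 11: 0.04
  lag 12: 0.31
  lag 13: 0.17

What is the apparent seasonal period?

The largest autocorrelation is r_6 = 0.47, with a weaker echo at lag 12 (0.31); the remaining lags stay at or below 0.20. The elevated value at lag 1 (0.20), dropping to 0.02 at lag 2, reflects decaying short-term dependence rather than seasonality.
The dominant spike at lag 6 indicates a seasonal period of 6.

6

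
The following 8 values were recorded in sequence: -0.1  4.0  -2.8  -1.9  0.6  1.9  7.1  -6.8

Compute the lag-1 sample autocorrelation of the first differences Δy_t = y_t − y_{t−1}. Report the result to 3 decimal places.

First differences Δy: 4.1, -6.8, 0.9, 2.5, 1.3, 5.2, -13.9
Mean of differences = -0.9571
Numerator Σ(Δy_t−Δȳ)(Δy_{t+1}−Δȳ) = -91.9690
Denominator Σ(Δy_t−Δȳ)² = 285.6371
r_1(Δy) = -91.9690 / 285.6371 = -0.322

-0.322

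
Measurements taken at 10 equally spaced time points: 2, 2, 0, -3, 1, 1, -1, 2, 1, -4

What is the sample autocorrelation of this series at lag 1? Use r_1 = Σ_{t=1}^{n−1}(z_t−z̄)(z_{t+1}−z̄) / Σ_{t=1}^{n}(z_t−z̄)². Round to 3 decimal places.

Mean z̄ = (2 + 2 + 0 − 3 + 1 + 1 − 1 + 2 + 1 − 4)/10 = 0.1000
Numerator Σ_{t=1}^{9}(z_t−z̄)(z_{t+1}−z̄) = -3.3100
Denominator Σ(z_t−z̄)² = 40.9000
r_1 = -3.3100 / 40.9000 = -0.081

-0.081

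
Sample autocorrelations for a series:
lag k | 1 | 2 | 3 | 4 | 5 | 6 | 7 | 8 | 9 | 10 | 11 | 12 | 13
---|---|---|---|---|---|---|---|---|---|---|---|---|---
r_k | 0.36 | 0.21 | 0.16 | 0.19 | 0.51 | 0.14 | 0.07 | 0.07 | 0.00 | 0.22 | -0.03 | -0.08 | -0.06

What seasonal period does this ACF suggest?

The largest autocorrelation is r_5 = 0.51; the remaining lags stay at or below 0.36. The elevated value at lag 1 (0.36), dropping to 0.21 at lag 2, reflects decaying short-term dependence rather than seasonality.
The dominant spike at lag 5 indicates a seasonal period of 5.

5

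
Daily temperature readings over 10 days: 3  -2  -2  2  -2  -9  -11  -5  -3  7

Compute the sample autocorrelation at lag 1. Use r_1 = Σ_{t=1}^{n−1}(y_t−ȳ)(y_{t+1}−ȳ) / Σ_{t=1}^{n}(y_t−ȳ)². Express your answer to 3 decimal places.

0.309

Mean ȳ = (3 − 2 − 2 + 2 − 2 − 9 − 11 − 5 − 3 + 7)/10 = -2.2000
Numerator Σ_{t=1}^{9}(y_t−ȳ)(y_{t+1}−ȳ) = 80.7600
Denominator Σ(y_t−ȳ)² = 261.6000
r_1 = 80.7600 / 261.6000 = 0.309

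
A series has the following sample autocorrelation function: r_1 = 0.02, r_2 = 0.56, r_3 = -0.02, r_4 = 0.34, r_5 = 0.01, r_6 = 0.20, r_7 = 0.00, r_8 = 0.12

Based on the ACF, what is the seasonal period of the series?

2

The largest autocorrelation is r_2 = 0.56, with weaker echoes at lags 4 (0.34) and 6 (0.20); the remaining lags stay at or below 0.12.
The dominant spike at lag 2 indicates a seasonal period of 2.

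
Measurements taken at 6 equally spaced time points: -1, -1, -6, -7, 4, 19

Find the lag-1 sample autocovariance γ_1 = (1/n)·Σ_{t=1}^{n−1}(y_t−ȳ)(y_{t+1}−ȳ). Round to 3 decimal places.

Mean ȳ = (-1 − 1 − 6 − 7 + 4 + 19)/6 = 1.3333
Σ_{t=1}^{5}(y_t−ȳ)(y_{t+1}−ȳ) = 108.5556
γ_1 = 108.5556 / 6 = 18.093

18.093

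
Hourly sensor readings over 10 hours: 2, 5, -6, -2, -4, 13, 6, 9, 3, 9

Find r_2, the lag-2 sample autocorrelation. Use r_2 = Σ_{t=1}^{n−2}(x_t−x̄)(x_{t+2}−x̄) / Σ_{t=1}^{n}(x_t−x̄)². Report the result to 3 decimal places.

Mean x̄ = (2 + 5 − 6 − 2 − 4 + 13 + 6 + 9 + 3 + 9)/10 = 3.5000
Numerator Σ_{t=1}^{8}(x_t−x̄)(x_{t+2}−x̄) = 87.5000
Denominator Σ(x_t−x̄)² = 338.5000
r_2 = 87.5000 / 338.5000 = 0.258

0.258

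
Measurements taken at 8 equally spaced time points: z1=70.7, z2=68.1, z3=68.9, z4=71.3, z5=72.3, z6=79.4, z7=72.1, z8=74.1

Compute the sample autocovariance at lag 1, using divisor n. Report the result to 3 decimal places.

2.783

Mean z̄ = (70.7 + 68.1 + 68.9 + 71.3 + 72.3 + 79.4 + 72.1 + 74.1)/8 = 72.1125
Deviations: -1.4125, -4.0125, -3.2125, -0.8125, 0.1875, 7.2875, -0.0125, 1.9875
Σ_{t=1}^{7}(z_t−z̄)(z_{t+1}−z̄) = 22.2661
γ_1 = 22.2661 / 8 = 2.783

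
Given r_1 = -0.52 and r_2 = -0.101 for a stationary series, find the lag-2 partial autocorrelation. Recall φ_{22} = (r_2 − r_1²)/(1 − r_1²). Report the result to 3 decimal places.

φ_{22} = (r_2 − r_1²) / (1 − r_1²)
r_1² = (-0.52)² = 0.2704
Numerator = -0.101 − 0.2704 = -0.3714; denominator = 1 − 0.2704 = 0.7296
φ_{22} = -0.3714 / 0.7296 = -0.509

-0.509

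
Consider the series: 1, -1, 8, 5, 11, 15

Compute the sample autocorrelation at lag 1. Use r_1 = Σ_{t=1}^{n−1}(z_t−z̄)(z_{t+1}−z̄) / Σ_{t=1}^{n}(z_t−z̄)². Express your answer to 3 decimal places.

Mean z̄ = (1 − 1 + 8 + 5 + 11 + 15)/6 = 6.5000
Numerator Σ_{t=1}^{5}(z_t−z̄)(z_{t+1}−z̄) = 59.2500
Denominator Σ(z_t−z̄)² = 183.5000
r_1 = 59.2500 / 183.5000 = 0.323

0.323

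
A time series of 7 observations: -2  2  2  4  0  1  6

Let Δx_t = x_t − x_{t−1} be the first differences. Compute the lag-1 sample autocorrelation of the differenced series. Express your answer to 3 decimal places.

First differences Δx: 4, 0, 2, -4, 1, 5
Mean of differences = 1.3333
Numerator Σ(Δx_t−Δx̄)(Δx_{t+1}−Δx̄) = -7.4444
Denominator Σ(Δx_t−Δx̄)² = 51.3333
r_1(Δx) = -7.4444 / 51.3333 = -0.145

-0.145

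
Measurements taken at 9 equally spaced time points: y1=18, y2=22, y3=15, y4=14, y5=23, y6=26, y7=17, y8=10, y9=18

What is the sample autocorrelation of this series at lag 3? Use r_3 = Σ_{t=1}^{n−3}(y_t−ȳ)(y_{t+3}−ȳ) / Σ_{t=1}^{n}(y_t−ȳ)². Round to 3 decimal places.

-0.211

Mean ȳ = (18 + 22 + 15 + 14 + 23 + 26 + 17 + 10 + 18)/9 = 18.1111
Σ(y_t−ȳ)(y_{t+3}−ȳ) = (0.4568) + (19.0123) + (-24.5432) + (4.5679) + (-39.6543) + (-0.8765) = -41.0370
Denominator Σ(y_t−ȳ)² = 194.8889
r_3 = -41.0370 / 194.8889 = -0.211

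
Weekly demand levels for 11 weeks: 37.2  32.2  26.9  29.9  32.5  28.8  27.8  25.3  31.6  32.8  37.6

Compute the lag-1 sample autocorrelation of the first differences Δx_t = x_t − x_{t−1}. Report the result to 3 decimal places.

First differences Δx: -5.0, -5.3, 3.0, 2.6, -3.7, -1.0, -2.5, 6.3, 1.2, 4.8
Mean of differences = 0.0400
Numerator Σ(Δx_t−Δx̄)(Δx_{t+1}−Δx̄) = 12.5244
Denominator Σ(Δx_t−Δx̄)² = 153.9440
r_1(Δx) = 12.5244 / 153.9440 = 0.081

0.081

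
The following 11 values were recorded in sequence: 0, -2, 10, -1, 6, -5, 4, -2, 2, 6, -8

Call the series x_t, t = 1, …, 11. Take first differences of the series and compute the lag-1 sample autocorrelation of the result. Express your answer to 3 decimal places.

First differences Δx: -2, 12, -11, 7, -11, 9, -6, 4, 4, -14
Mean of differences = -0.8000
Numerator Σ(Δx_t−Δx̄)(Δx_{t+1}−Δx̄) = -521.2400
Denominator Σ(Δx_t−Δx̄)² = 777.6000
r_1(Δx) = -521.2400 / 777.6000 = -0.670

-0.670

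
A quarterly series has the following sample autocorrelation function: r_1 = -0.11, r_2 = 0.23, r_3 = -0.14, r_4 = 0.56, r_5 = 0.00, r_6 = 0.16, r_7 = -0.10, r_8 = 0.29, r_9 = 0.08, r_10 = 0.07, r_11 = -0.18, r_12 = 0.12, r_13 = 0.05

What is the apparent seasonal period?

4

The largest autocorrelation is r_4 = 0.56, with a weaker echo at lag 8 (0.29); the remaining lags stay at or below 0.23.
The dominant spike at lag 4 indicates a seasonal period of 4.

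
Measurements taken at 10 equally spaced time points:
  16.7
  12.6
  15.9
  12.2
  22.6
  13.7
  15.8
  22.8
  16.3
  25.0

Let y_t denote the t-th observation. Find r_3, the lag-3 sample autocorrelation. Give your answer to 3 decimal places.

Mean ȳ = (16.7 + 12.6 + 15.9 + 12.2 + 22.6 + 13.7 + 15.8 + 22.8 + 16.3 + 25.0)/10 = 17.3600
Σ(y_t−ȳ)(y_{t+3}−ȳ) = (3.4056) + (-24.9424) + (5.3436) + (8.0496) + (28.5056) + (3.8796) + (-11.9184) = 12.3232
Denominator Σ(y_t−ȳ)² = 184.2240
r_3 = 12.3232 / 184.2240 = 0.067

0.067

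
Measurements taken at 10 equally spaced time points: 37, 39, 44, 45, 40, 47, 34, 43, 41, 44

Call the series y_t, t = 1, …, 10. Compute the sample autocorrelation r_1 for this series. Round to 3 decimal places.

Mean ȳ = (37 + 39 + 44 + 45 + 40 + 47 + 34 + 43 + 41 + 44)/10 = 41.4000
Numerator Σ_{t=1}^{9}(y_t−ȳ)(y_{t+1}−ȳ) = -54.1600
Denominator Σ(y_t−ȳ)² = 142.4000
r_1 = -54.1600 / 142.4000 = -0.380

-0.380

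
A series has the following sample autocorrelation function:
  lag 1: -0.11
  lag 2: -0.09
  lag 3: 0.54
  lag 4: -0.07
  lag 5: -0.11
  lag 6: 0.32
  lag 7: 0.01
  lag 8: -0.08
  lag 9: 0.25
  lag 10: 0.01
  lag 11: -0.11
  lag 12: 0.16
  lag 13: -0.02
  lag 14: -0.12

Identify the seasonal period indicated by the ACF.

3

The largest autocorrelation is r_3 = 0.54, with weaker echoes at lags 6 (0.32), 9 (0.25) and 12 (0.16); the remaining lags stay at or below 0.01.
The dominant spike at lag 3 indicates a seasonal period of 3.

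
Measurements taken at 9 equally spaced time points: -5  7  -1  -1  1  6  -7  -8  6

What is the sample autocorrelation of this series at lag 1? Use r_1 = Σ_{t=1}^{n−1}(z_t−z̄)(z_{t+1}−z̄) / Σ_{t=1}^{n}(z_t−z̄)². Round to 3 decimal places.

Mean z̄ = (-5 + 7 − 1 − 1 + 1 + 6 − 7 − 8 + 6)/9 = -0.2222
Numerator Σ_{t=1}^{8}(z_t−z̄)(z_{t+1}−z̄) = -70.7160
Denominator Σ(z_t−z̄)² = 261.5556
r_1 = -70.7160 / 261.5556 = -0.270

-0.270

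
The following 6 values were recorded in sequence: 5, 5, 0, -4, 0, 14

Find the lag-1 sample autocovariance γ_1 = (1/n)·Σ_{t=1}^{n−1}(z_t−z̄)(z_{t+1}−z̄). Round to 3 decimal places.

Mean z̄ = (5 + 5 + 0 − 4 + 0 + 14)/6 = 3.3333
Σ_{t=1}^{5}(z_t−z̄)(z_{t+1}−z̄) = 10.5556
γ_1 = 10.5556 / 6 = 1.759

1.759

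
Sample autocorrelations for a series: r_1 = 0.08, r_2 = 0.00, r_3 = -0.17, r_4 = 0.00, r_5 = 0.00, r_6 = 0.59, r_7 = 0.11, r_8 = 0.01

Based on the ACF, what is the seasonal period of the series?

The largest autocorrelation is r_6 = 0.59; the remaining lags stay at or below 0.11.
The dominant spike at lag 6 indicates a seasonal period of 6.

6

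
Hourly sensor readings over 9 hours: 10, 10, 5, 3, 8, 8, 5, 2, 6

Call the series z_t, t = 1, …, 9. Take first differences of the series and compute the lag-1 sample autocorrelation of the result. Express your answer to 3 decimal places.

-0.084

First differences Δz: 0, -5, -2, 5, 0, -3, -3, 4
Mean of differences = -0.5000
Numerator Σ(Δz_t−Δz̄)(Δz_{t+1}−Δz̄) = -7.2500
Denominator Σ(Δz_t−Δz̄)² = 86.0000
r_1(Δz) = -7.2500 / 86.0000 = -0.084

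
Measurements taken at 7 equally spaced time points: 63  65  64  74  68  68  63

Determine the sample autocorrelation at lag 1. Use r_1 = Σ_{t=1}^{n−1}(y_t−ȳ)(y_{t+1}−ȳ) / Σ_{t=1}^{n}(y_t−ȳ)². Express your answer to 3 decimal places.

-0.011

Mean ȳ = (63 + 65 + 64 + 74 + 68 + 68 + 63)/7 = 66.4286
Deviations from mean: -3.4286, -1.4286, -2.4286, 7.5714, 1.5714, 1.5714, -3.4286
Σ(y_t−ȳ)(y_{t+1}−ȳ) = (4.8980) + (3.4694) + (-18.3878) + (11.8980) + (2.4694) + (-5.3878) = -1.0408
Denominator Σ(y_t−ȳ)² = 93.7143
r_1 = -1.0408 / 93.7143 = -0.011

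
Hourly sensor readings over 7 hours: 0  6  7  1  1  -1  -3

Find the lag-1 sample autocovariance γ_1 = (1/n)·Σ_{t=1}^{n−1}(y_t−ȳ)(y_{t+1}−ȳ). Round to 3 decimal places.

3.933

Mean ȳ = (0 + 6 + 7 + 1 + 1 − 1 − 3)/7 = 1.5714
Σ_{t=1}^{6}(y_t−ȳ)(y_{t+1}−ȳ) = 27.5306
γ_1 = 27.5306 / 7 = 3.933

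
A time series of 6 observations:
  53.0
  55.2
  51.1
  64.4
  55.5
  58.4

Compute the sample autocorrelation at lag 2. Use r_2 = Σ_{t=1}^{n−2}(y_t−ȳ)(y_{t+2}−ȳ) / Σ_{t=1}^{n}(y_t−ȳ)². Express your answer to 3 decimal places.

0.269

Mean ȳ = (53.0 + 55.2 + 51.1 + 64.4 + 55.5 + 58.4)/6 = 56.2667
Deviations from mean: -3.2667, -1.0667, -5.1667, 8.1333, -0.7667, 2.1333
Σ(y_t−ȳ)(y_{t+2}−ȳ) = (16.8778) + (-8.6756) + (3.9611) + (17.3511) = 29.5144
Denominator Σ(y_t−ȳ)² = 109.7933
r_2 = 29.5144 / 109.7933 = 0.269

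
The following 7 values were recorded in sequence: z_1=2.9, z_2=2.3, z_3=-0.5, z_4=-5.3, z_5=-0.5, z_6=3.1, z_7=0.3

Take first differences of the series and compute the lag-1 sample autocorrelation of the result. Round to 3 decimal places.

-0.008

First differences Δz: -0.6, -2.8, -4.8, 4.8, 3.6, -2.8
Mean of differences = -0.4333
Numerator Σ(Δz_t−Δz̄)(Δz_{t+1}−Δz̄) = -0.5611
Denominator Σ(Δz_t−Δz̄)² = 73.9533
r_1(Δz) = -0.5611 / 73.9533 = -0.008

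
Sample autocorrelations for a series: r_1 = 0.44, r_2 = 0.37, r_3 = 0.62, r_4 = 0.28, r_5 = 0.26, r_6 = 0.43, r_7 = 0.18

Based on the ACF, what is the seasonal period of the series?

The largest autocorrelation is r_3 = 0.62; the remaining lags stay at or below 0.44. The elevated value at lag 1 (0.44), dropping to 0.37 at lag 2, reflects decaying short-term dependence rather than seasonality.
The dominant spike at lag 3 indicates a seasonal period of 3.

3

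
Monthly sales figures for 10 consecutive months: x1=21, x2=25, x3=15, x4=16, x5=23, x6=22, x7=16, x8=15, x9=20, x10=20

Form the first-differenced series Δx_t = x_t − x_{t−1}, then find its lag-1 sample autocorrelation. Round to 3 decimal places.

-0.190

First differences Δx: 4, -10, 1, 7, -1, -6, -1, 5, 0
Mean of differences = -0.1111
Numerator Σ(Δx_t−Δx̄)(Δx_{t+1}−Δx̄) = -43.5679
Denominator Σ(Δx_t−Δx̄)² = 228.8889
r_1(Δx) = -43.5679 / 228.8889 = -0.190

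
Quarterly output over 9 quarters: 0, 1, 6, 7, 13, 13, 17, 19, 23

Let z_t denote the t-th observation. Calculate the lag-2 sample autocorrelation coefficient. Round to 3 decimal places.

0.344

Mean z̄ = (0 + 1 + 6 + 7 + 13 + 13 + 17 + 19 + 23)/9 = 11.0000
Numerator Σ_{t=1}^{7}(z_t−z̄)(z_{t+2}−z̄) = 177.0000
Denominator Σ(z_t−z̄)² = 514.0000
r_2 = 177.0000 / 514.0000 = 0.344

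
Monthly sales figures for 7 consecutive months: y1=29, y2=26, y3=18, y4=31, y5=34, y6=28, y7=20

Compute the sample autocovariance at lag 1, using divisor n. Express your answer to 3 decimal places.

-0.047

Mean ȳ = (29 + 26 + 18 + 31 + 34 + 28 + 20)/7 = 26.5714
Σ_{t=1}^{6}(y_t−ȳ)(y_{t+1}−ȳ) = -0.3265
γ_1 = -0.3265 / 7 = -0.047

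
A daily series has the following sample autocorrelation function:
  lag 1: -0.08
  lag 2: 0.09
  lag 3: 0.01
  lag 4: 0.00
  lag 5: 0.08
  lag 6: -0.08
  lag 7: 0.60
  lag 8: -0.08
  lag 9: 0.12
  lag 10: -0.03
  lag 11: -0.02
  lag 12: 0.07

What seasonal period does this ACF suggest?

7

The largest autocorrelation is r_7 = 0.60; the remaining lags stay at or below 0.12.
The dominant spike at lag 7 indicates a seasonal period of 7.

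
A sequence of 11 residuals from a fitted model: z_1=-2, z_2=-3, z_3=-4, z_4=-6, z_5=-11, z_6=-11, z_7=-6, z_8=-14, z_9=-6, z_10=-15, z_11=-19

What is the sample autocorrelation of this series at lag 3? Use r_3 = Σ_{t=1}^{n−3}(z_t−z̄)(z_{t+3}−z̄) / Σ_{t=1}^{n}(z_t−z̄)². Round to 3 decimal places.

Mean z̄ = (-2 − 3 − 4 − 6 − 11 − 11 − 6 − 14 − 6 − 15 − 19)/11 = -8.8182
Numerator Σ_{t=1}^{8}(z_t−z̄)(z_{t+3}−z̄) = 44.4463
Denominator Σ(z_t−z̄)² = 305.6364
r_3 = 44.4463 / 305.6364 = 0.145

0.145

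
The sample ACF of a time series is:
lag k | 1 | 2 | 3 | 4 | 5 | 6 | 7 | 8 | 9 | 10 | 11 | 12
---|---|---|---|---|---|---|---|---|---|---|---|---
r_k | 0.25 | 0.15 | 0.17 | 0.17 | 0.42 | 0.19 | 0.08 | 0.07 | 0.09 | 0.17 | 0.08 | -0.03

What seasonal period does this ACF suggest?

5

The largest autocorrelation is r_5 = 0.42; the remaining lags stay at or below 0.25. The elevated value at lag 1 (0.25), dropping to 0.15 at lag 2, reflects decaying short-term dependence rather than seasonality.
The dominant spike at lag 5 indicates a seasonal period of 5.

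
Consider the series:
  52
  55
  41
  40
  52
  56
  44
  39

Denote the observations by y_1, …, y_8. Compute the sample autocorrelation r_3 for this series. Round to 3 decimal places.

Mean ȳ = (52 + 55 + 41 + 40 + 52 + 56 + 44 + 39)/8 = 47.3750
Numerator Σ_{t=1}^{5}(y_t−ȳ)(y_{t+3}−ȳ) = -67.6719
Denominator Σ(y_t−ȳ)² = 351.8750
r_3 = -67.6719 / 351.8750 = -0.192

-0.192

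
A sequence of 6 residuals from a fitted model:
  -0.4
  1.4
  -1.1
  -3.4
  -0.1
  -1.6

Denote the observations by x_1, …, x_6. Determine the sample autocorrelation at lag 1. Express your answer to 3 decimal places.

-0.107

Mean x̄ = (-0.4 + 1.4 − 1.1 − 3.4 − 0.1 − 1.6)/6 = -0.8667
Deviations from mean: 0.4667, 2.2667, -0.2333, -2.5333, 0.7667, -0.7333
Σ(x_t−x̄)(x_{t+1}−x̄) = (1.0578) + (-0.5289) + (0.5911) + (-1.9422) + (-0.5622) = -1.3844
Denominator Σ(x_t−x̄)² = 12.9533
r_1 = -1.3844 / 12.9533 = -0.107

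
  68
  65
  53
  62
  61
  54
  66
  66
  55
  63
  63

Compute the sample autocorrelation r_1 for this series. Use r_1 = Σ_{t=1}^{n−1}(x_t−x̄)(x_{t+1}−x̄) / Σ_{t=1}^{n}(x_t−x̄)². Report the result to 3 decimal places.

-0.216

Mean x̄ = (68 + 65 + 53 + 62 + 61 + 54 + 66 + 66 + 55 + 63 + 63)/11 = 61.4545
Numerator Σ_{t=1}^{10}(x_t−x̄)(x_{t+1}−x̄) = -58.3884
Denominator Σ(x_t−x̄)² = 270.7273
r_1 = -58.3884 / 270.7273 = -0.216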